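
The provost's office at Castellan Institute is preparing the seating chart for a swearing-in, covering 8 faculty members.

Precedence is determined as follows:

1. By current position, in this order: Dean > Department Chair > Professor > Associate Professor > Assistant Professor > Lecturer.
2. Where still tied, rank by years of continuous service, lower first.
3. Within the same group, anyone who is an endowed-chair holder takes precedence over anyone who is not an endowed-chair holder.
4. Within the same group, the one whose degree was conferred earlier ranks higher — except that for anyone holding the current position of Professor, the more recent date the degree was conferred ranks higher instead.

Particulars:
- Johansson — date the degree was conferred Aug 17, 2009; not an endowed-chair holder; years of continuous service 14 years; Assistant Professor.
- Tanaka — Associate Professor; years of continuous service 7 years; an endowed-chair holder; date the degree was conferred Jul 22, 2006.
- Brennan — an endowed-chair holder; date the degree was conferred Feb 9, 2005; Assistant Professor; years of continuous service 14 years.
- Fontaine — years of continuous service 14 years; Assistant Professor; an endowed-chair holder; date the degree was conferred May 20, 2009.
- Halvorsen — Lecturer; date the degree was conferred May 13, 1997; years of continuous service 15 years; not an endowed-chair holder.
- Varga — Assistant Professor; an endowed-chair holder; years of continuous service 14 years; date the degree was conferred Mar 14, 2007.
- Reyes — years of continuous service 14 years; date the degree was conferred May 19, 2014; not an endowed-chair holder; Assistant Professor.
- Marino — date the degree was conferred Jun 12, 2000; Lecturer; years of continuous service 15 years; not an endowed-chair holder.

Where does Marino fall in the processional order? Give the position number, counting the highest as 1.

By current position: Tanaka (Associate Professor); then Brennan, Varga, Fontaine, Johansson and Reyes (Assistant Professor); then Halvorsen and Marino (Lecturer).
Brennan, Varga, Fontaine, Johansson and Reyes all have years of continuous service 14 years, so the next rule applies.
Among Brennan, Varga, Fontaine, Johansson and Reyes, an endowed-chair holder before not an endowed-chair holder: Brennan, Varga and Fontaine (an endowed-chair holder) before Johansson and Reyes (not an endowed-chair holder).
Among Brennan, Varga and Fontaine, by date the degree was conferred (earlier first): Brennan (Feb 9, 2005) before Varga (Mar 14, 2007) before Fontaine (May 20, 2009).
Among Johansson and Reyes, by date the degree was conferred (earlier first): Johansson (Aug 17, 2009) before Reyes (May 19, 2014).
Halvorsen and Marino both have years of continuous service 15 years, so the next rule applies.
Halvorsen and Marino are each not an endowed-chair holder, so the next rule applies.
Among Halvorsen and Marino, by date the degree was conferred (earlier first): Halvorsen (May 13, 1997) before Marino (Jun 12, 2000).
Order: Tanaka, Brennan, Varga, Fontaine, Johansson, Reyes, Halvorsen, Marino. So position 8.

8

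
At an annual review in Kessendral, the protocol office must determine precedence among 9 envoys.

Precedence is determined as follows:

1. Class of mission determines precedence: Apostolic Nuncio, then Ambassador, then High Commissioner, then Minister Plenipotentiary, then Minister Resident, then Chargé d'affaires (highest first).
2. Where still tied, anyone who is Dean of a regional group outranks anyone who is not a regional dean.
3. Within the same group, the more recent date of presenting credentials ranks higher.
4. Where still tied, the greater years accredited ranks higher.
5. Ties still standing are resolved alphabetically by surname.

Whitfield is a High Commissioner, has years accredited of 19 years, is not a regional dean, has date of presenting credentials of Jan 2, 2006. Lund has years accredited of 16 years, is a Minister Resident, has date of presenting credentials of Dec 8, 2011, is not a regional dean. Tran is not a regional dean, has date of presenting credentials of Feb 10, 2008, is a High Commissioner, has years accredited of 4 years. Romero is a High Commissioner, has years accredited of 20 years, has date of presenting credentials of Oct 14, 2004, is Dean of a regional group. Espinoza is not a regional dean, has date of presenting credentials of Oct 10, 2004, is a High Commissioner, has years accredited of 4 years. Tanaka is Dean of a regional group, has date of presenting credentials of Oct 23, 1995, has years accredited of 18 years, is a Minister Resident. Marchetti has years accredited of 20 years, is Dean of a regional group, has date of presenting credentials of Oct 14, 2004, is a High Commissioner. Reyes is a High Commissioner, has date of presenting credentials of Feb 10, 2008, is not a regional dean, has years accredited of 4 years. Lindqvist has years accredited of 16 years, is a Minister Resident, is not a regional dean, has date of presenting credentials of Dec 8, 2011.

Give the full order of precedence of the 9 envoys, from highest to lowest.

By class of mission: Marchetti, Romero, Reyes, Tran, Whitfield and Espinoza (High Commissioner); then Tanaka, Lindqvist and Lund (Minister Resident).
Among Marchetti, Romero, Reyes, Tran, Whitfield and Espinoza, Dean of a regional group before not a regional dean: Marchetti and Romero (Dean of a regional group) before Reyes, Tran, Whitfield and Espinoza (not a regional dean).
Marchetti and Romero both have date of presenting credentials Oct 14, 2004, so the next rule applies.
Marchetti and Romero both have years accredited 20 years, so the next rule applies.
Among Marchetti and Romero, alphabetically by surname: Marchetti before Romero.
Among Reyes, Tran, Whitfield and Espinoza, by date of presenting credentials (later first): Reyes and Tran (Feb 10, 2008) before Whitfield (Jan 2, 2006) before Espinoza (Oct 10, 2004).
Reyes and Tran both have years accredited 4 years, so the next rule applies.
Among Reyes and Tran, alphabetically by surname: Reyes before Tran.
Among Tanaka, Lindqvist and Lund, Dean of a regional group before not a regional dean: Tanaka (Dean of a regional group) before Lindqvist and Lund (not a regional dean).
Lindqvist and Lund both have date of presenting credentials Dec 8, 2011, so the next rule applies.
Lindqvist and Lund both have years accredited 16 years, so the next rule applies.
Among Lindqvist and Lund, alphabetically by surname: Lindqvist before Lund.
Full order: Marchetti, Romero, Reyes, Tran, Whitfield, Espinoza, Tanaka, Lindqvist, Lund.

Marchetti, Romero, Reyes, Tran, Whitfield, Espinoza, Tanaka, Lindqvist, Lund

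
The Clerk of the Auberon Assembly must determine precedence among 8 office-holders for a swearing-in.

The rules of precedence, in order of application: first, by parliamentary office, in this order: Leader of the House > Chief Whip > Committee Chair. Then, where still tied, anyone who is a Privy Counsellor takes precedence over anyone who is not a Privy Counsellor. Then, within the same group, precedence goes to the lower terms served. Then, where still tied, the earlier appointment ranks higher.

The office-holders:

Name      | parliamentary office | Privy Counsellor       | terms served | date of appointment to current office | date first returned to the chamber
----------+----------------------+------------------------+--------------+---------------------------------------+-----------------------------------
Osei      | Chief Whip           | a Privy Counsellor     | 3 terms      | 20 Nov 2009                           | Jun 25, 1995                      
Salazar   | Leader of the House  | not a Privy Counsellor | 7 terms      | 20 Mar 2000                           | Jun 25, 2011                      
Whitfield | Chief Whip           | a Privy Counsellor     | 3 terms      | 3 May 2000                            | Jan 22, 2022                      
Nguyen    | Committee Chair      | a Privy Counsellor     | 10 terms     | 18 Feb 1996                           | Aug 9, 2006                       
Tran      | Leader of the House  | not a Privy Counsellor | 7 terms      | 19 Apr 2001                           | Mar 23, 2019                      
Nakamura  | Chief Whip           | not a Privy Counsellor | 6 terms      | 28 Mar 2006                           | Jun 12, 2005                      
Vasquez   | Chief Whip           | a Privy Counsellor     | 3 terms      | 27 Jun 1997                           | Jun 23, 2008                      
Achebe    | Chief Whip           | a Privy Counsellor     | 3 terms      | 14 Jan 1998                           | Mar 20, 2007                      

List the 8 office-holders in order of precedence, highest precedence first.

By parliamentary office: Salazar and Tran (Leader of the House); then Vasquez, Achebe, Whitfield, Osei and Nakamura (Chief Whip); then Nguyen (Committee Chair).
Salazar and Tran are each not a Privy Counsellor, so the next rule applies.
Salazar and Tran both have terms served 7 terms, so the next rule applies.
Among Salazar and Tran, by date of appointment to current office (earlier first): Salazar (20 Mar 2000) before Tran (19 Apr 2001).
Among Vasquez, Achebe, Whitfield, Osei and Nakamura, a Privy Counsellor before not a Privy Counsellor: Vasquez, Achebe, Whitfield and Osei (a Privy Counsellor) before Nakamura (not a Privy Counsellor).
Vasquez, Achebe, Whitfield and Osei all have terms served 3 terms, so the next rule applies.
Among Vasquez, Achebe, Whitfield and Osei, by date of appointment to current office (earlier first): Vasquez (27 Jun 1997) before Achebe (14 Jan 1998) before Whitfield (3 May 2000) before Osei (20 Nov 2009).
Full order: Salazar, Tran, Vasquez, Achebe, Whitfield, Osei, Nakamura, Nguyen.

Salazar, Tran, Vasquez, Achebe, Whitfield, Osei, Nakamura, Nguyen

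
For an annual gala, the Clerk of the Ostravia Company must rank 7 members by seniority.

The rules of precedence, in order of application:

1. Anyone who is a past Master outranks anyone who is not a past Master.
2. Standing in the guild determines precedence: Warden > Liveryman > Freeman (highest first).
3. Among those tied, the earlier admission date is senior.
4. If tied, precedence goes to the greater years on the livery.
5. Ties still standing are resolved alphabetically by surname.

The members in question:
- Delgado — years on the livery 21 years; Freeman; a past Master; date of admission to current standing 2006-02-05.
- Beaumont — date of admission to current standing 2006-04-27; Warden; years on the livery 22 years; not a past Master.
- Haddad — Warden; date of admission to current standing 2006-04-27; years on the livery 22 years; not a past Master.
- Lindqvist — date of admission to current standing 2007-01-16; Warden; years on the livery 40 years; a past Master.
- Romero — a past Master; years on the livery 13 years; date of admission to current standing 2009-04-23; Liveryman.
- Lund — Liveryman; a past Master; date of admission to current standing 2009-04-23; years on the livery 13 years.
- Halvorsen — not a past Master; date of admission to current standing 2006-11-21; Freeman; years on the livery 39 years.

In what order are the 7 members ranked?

Lindqvist, Lund, Romero, Delgado, Beaumont, Haddad, Halvorsen

By the first rule: Lindqvist, Lund, Romero and Delgado (each a past Master); then Beaumont, Haddad and Halvorsen (each not a past Master).
Among Lindqvist, Lund, Romero and Delgado, by standing in the guild: Lindqvist (Warden) before Lund and Romero (Liveryman) before Delgado (Freeman).
Lund and Romero both have date of admission to current standing 2009-04-23, so the next rule applies.
Lund and Romero both have years on the livery 13 years, so the next rule applies.
Among Lund and Romero, alphabetically by surname: Lund before Romero.
Among Beaumont, Haddad and Halvorsen, by standing in the guild: Beaumont and Haddad (Warden) before Halvorsen (Freeman).
Beaumont and Haddad both have date of admission to current standing 2006-04-27, so the next rule applies.
Beaumont and Haddad both have years on the livery 22 years, so the next rule applies.
Among Beaumont and Haddad, alphabetically by surname: Beaumont before Haddad.
Full order: Lindqvist, Lund, Romero, Delgado, Beaumont, Haddad, Halvorsen.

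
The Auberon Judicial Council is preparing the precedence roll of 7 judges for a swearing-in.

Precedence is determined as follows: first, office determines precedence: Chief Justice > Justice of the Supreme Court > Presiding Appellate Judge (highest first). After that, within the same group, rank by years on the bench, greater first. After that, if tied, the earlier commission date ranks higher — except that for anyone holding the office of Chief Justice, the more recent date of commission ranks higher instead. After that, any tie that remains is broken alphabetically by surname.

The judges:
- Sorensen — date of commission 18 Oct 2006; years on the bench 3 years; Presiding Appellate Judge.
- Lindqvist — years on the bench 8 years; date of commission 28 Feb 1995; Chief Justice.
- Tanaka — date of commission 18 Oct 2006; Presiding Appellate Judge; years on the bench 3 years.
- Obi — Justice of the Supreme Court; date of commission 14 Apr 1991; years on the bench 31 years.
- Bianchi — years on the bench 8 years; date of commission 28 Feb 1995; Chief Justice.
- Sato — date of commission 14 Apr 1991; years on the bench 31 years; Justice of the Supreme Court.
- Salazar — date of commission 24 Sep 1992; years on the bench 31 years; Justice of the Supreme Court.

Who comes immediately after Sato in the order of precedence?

By office: Bianchi and Lindqvist (Chief Justice); then Obi, Sato and Salazar (Justice of the Supreme Court); then Sorensen and Tanaka (Presiding Appellate Judge).
Bianchi and Lindqvist both have years on the bench 8 years, so the next rule applies.
Bianchi and Lindqvist both have date of commission 28 Feb 1995, so the next rule applies.
Among Bianchi and Lindqvist, alphabetically by surname: Bianchi before Lindqvist.
Obi, Sato and Salazar all have years on the bench 31 years, so the next rule applies.
Among Obi, Sato and Salazar, by date of commission (earlier first): Obi and Sato (14 Apr 1991) before Salazar (24 Sep 1992).
Among Obi and Sato, alphabetically by surname: Obi before Sato.
Sorensen and Tanaka both have years on the bench 3 years, so the next rule applies.
Sorensen and Tanaka both have date of commission 18 Oct 2006, so the next rule applies.
Among Sorensen and Tanaka, alphabetically by surname: Sorensen before Tanaka.
Order: Bianchi, Lindqvist, Obi, Sato, Salazar, Sorensen, Tanaka.

Salazar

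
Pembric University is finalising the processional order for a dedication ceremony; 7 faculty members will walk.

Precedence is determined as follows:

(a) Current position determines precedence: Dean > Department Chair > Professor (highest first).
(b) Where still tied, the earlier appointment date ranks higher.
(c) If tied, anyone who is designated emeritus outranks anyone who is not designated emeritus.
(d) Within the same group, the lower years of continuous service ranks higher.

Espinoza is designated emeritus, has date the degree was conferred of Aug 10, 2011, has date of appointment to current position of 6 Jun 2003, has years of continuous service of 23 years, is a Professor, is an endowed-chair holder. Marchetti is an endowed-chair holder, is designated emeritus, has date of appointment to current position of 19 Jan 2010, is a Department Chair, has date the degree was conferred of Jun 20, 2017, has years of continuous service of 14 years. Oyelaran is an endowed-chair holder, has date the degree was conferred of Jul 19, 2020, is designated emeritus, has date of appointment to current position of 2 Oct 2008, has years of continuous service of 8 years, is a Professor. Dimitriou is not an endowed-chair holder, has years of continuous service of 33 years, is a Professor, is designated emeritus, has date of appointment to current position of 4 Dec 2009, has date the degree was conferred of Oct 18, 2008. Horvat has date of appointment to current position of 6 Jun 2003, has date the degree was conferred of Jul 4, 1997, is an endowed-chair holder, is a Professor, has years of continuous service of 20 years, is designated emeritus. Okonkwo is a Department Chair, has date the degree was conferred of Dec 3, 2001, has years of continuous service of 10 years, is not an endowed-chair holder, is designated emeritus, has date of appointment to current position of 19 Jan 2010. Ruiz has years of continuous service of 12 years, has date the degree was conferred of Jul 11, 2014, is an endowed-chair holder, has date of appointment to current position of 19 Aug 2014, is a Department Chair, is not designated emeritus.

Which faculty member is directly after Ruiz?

Horvat

By current position: Okonkwo, Marchetti and Ruiz (Department Chair); then Horvat, Espinoza, Oyelaran and Dimitriou (Professor).
Among Okonkwo, Marchetti and Ruiz, by date of appointment to current position (earlier first): Okonkwo and Marchetti (19 Jan 2010) before Ruiz (19 Aug 2014).
Okonkwo and Marchetti are each designated emeritus, so the next rule applies.
Among Okonkwo and Marchetti, by years of continuous service (lower first): Okonkwo (10 years) before Marchetti (14 years).
Among Horvat, Espinoza, Oyelaran and Dimitriou, by date of appointment to current position (earlier first): Horvat and Espinoza (6 Jun 2003) before Oyelaran (2 Oct 2008) before Dimitriou (4 Dec 2009).
Horvat and Espinoza are each designated emeritus, so the next rule applies.
Among Horvat and Espinoza, by years of continuous service (lower first): Horvat (20 years) before Espinoza (23 years).
Order: Okonkwo, Marchetti, Ruiz, Horvat, Espinoza, Oyelaran, Dimitriou.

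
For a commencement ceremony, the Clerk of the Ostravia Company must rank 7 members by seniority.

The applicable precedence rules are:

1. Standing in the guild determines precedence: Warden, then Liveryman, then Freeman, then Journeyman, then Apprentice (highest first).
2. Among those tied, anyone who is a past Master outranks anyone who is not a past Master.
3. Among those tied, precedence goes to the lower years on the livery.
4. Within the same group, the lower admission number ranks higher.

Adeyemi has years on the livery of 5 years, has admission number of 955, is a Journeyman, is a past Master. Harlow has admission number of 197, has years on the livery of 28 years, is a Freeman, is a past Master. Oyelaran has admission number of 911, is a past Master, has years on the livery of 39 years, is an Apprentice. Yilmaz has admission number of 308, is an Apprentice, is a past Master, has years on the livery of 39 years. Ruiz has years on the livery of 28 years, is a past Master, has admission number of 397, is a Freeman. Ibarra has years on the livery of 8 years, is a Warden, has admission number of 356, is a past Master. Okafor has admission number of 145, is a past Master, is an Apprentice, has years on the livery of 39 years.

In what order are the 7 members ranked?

By standing in the guild: Ibarra (Warden); then Harlow and Ruiz (Freeman); then Adeyemi (Journeyman); then Okafor, Yilmaz and Oyelaran (Apprentice).
Harlow and Ruiz are each a past Master, so the next rule applies.
Harlow and Ruiz both have years on the livery 28 years, so the next rule applies.
Among Harlow and Ruiz, by admission number (lower first): Harlow (197) before Ruiz (397).
Okafor, Yilmaz and Oyelaran are each a past Master, so the next rule applies.
Okafor, Yilmaz and Oyelaran all have years on the livery 39 years, so the next rule applies.
Among Okafor, Yilmaz and Oyelaran, by admission number (lower first): Okafor (145) before Yilmaz (308) before Oyelaran (911).
Full order: Ibarra, Harlow, Ruiz, Adeyemi, Okafor, Yilmaz, Oyelaran.

Ibarra, Harlow, Ruiz, Adeyemi, Okafor, Yilmaz, Oyelaran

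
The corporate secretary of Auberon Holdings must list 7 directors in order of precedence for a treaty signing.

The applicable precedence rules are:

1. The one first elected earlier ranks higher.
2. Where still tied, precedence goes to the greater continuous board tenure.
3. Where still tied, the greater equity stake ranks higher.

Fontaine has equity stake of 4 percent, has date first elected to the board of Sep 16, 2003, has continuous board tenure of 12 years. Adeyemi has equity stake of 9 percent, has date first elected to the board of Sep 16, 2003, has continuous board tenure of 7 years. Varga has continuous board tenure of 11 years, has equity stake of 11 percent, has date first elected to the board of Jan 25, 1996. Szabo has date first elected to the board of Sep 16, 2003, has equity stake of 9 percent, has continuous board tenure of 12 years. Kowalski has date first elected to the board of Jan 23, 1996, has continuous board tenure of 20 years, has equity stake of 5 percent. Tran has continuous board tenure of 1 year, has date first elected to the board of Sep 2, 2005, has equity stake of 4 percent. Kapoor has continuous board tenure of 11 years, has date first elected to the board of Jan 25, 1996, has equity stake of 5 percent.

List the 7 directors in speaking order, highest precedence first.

Kowalski, Varga, Kapoor, Szabo, Fontaine, Adeyemi, Tran

By date first elected to the board (earlier first): Kowalski (Jan 23, 1996); then Varga and Kapoor (both Jan 25, 1996); then Szabo, Fontaine and Adeyemi (each Sep 16, 2003); then Tran (Sep 2, 2005).
Varga and Kapoor both have continuous board tenure 11 years, so the next rule applies.
Among Varga and Kapoor, by equity stake (higher first): Varga (11 percent) before Kapoor (5 percent).
Among Szabo, Fontaine and Adeyemi, by continuous board tenure (higher first): Szabo and Fontaine (12 years) before Adeyemi (7 years).
Among Szabo and Fontaine, by equity stake (higher first): Szabo (9 percent) before Fontaine (4 percent).
Full order: Kowalski, Varga, Kapoor, Szabo, Fontaine, Adeyemi, Tran.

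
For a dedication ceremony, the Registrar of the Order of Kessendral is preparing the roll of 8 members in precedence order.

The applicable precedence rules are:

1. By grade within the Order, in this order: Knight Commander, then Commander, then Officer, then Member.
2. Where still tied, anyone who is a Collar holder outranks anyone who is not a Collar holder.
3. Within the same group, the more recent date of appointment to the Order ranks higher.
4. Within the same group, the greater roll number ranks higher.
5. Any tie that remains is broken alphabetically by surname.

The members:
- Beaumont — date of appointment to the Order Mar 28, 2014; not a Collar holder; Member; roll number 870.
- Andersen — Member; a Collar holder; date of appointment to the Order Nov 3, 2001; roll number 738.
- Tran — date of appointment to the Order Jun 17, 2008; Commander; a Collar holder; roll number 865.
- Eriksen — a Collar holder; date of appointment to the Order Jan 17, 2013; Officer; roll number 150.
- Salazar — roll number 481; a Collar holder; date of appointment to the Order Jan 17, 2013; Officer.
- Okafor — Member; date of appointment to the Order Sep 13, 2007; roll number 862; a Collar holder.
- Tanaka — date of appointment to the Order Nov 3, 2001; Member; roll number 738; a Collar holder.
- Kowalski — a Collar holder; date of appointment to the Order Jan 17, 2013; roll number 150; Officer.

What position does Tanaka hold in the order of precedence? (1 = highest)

By grade within the Order: Tran (Commander); then Salazar, Eriksen and Kowalski (Officer); then Okafor, Andersen, Tanaka and Beaumont (Member).
Salazar, Eriksen and Kowalski are each a Collar holder, so the next rule applies.
Salazar, Eriksen and Kowalski all have date of appointment to the Order Jan 17, 2013, so the next rule applies.
Among Salazar, Eriksen and Kowalski, by roll number (higher first): Salazar (481) before Eriksen and Kowalski (150).
Among Eriksen and Kowalski, alphabetically by surname: Eriksen before Kowalski.
Among Okafor, Andersen, Tanaka and Beaumont, a Collar holder before not a Collar holder: Okafor, Andersen and Tanaka (a Collar holder) before Beaumont (not a Collar holder).
Among Okafor, Andersen and Tanaka, by date of appointment to the Order (later first): Okafor (Sep 13, 2007) before Andersen and Tanaka (Nov 3, 2001).
Andersen and Tanaka both have roll number 738, so the next rule applies.
Among Andersen and Tanaka, alphabetically by surname: Andersen before Tanaka.
Order: Tran, Salazar, Eriksen, Kowalski, Okafor, Andersen, Tanaka, Beaumont. So position 7.

7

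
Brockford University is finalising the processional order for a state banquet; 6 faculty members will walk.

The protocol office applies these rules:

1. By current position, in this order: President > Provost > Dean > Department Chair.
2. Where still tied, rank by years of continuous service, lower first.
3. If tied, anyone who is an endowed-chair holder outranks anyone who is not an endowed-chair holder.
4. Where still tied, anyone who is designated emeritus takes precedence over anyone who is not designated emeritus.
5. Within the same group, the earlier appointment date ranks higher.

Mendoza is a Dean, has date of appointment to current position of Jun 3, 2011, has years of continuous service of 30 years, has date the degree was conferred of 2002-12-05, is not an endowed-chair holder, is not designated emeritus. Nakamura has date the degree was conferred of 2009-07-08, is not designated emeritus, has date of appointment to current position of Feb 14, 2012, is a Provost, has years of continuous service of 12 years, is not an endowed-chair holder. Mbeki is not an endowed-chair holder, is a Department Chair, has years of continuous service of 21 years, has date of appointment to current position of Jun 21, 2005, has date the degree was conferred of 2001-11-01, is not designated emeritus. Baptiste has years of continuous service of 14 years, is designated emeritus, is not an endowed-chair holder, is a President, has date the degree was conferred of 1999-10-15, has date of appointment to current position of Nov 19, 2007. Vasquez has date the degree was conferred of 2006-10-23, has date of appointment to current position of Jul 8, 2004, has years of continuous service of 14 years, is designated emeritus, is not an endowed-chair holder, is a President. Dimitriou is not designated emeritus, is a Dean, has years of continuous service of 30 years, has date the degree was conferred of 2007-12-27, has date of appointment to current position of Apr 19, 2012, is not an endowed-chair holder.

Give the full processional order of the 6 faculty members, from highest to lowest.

Vasquez, Baptiste, Nakamura, Mendoza, Dimitriou, Mbeki

By current position: Vasquez and Baptiste (President); then Nakamura (Provost); then Mendoza and Dimitriou (Dean); then Mbeki (Department Chair).
Vasquez and Baptiste both have years of continuous service 14 years, so the next rule applies.
Vasquez and Baptiste are each not an endowed-chair holder, so the next rule applies.
Vasquez and Baptiste are each designated emeritus, so the next rule applies.
Among Vasquez and Baptiste, by date of appointment to current position (earlier first): Vasquez (Jul 8, 2004) before Baptiste (Nov 19, 2007).
Mendoza and Dimitriou both have years of continuous service 30 years, so the next rule applies.
Mendoza and Dimitriou are each not an endowed-chair holder, so the next rule applies.
Mendoza and Dimitriou are each not designated emeritus, so the next rule applies.
Among Mendoza and Dimitriou, by date of appointment to current position (earlier first): Mendoza (Jun 3, 2011) before Dimitriou (Apr 19, 2012).
Full order: Vasquez, Baptiste, Nakamura, Mendoza, Dimitriou, Mbeki.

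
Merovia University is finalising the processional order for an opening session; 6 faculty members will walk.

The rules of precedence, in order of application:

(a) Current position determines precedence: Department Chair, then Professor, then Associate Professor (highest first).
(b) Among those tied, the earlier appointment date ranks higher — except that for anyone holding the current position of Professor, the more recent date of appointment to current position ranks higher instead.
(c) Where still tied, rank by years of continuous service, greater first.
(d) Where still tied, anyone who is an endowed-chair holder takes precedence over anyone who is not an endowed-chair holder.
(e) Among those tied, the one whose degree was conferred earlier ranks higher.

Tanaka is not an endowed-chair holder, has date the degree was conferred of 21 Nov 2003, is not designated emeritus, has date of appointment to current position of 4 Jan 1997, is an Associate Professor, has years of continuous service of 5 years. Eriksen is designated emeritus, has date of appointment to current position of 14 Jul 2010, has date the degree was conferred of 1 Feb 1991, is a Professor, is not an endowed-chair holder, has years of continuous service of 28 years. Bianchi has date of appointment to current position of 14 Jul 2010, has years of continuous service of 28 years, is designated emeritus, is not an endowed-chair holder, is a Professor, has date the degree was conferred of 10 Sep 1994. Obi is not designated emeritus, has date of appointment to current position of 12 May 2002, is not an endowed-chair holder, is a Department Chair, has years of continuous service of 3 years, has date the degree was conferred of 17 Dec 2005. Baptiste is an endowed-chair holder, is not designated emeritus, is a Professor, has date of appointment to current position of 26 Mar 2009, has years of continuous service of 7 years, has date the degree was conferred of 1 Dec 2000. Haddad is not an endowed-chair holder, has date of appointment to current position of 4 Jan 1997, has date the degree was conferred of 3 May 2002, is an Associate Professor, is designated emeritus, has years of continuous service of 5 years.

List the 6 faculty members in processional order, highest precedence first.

Obi, Eriksen, Bianchi, Baptiste, Haddad, Tanaka

By current position: Obi (Department Chair); then Eriksen, Bianchi and Baptiste (Professor); then Haddad and Tanaka (Associate Professor).
Among Eriksen, Bianchi and Baptiste, by date of appointment to current position (later first) (reversed rule for this group): Eriksen and Bianchi (14 Jul 2010) before Baptiste (26 Mar 2009).
Eriksen and Bianchi both have years of continuous service 28 years, so the next rule applies.
Eriksen and Bianchi are each not an endowed-chair holder, so the next rule applies.
Among Eriksen and Bianchi, by date the degree was conferred (earlier first): Eriksen (1 Feb 1991) before Bianchi (10 Sep 1994).
Haddad and Tanaka both have date of appointment to current position 4 Jan 1997, so the next rule applies.
Haddad and Tanaka both have years of continuous service 5 years, so the next rule applies.
Haddad and Tanaka are each not an endowed-chair holder, so the next rule applies.
Among Haddad and Tanaka, by date the degree was conferred (earlier first): Haddad (3 May 2002) before Tanaka (21 Nov 2003).
Full order: Obi, Eriksen, Bianchi, Baptiste, Haddad, Tanaka.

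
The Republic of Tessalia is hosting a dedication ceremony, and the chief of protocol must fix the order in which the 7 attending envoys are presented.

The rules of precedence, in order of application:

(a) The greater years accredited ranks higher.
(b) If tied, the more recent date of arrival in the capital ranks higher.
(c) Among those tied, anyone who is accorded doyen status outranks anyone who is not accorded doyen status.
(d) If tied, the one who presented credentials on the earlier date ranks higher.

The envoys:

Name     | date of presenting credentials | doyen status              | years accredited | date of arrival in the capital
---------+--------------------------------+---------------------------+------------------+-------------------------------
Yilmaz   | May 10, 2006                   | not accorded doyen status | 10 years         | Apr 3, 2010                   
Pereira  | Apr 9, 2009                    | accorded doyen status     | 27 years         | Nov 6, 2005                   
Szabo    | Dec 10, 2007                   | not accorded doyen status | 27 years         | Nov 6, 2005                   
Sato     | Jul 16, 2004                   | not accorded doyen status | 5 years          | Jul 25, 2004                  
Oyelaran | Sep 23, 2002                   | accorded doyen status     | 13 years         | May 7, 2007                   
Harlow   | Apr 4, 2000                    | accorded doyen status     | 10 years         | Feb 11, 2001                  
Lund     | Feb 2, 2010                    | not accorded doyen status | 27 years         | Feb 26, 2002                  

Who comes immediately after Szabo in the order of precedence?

By years accredited (higher first): Pereira, Szabo and Lund (each 27 years); then Oyelaran (13 years); then Yilmaz and Harlow (both 10 years); then Sato (5 years).
Among Pereira, Szabo and Lund, by date of arrival in the capital (later first): Pereira and Szabo (Nov 6, 2005) before Lund (Feb 26, 2002).
Among Pereira and Szabo, accorded doyen status before not accorded doyen status: Pereira (accorded doyen status) before Szabo (not accorded doyen status).
Among Yilmaz and Harlow, by date of arrival in the capital (later first): Yilmaz (Apr 3, 2010) before Harlow (Feb 11, 2001).
Order: Pereira, Szabo, Lund, Oyelaran, Yilmaz, Harlow, Sato.

Lund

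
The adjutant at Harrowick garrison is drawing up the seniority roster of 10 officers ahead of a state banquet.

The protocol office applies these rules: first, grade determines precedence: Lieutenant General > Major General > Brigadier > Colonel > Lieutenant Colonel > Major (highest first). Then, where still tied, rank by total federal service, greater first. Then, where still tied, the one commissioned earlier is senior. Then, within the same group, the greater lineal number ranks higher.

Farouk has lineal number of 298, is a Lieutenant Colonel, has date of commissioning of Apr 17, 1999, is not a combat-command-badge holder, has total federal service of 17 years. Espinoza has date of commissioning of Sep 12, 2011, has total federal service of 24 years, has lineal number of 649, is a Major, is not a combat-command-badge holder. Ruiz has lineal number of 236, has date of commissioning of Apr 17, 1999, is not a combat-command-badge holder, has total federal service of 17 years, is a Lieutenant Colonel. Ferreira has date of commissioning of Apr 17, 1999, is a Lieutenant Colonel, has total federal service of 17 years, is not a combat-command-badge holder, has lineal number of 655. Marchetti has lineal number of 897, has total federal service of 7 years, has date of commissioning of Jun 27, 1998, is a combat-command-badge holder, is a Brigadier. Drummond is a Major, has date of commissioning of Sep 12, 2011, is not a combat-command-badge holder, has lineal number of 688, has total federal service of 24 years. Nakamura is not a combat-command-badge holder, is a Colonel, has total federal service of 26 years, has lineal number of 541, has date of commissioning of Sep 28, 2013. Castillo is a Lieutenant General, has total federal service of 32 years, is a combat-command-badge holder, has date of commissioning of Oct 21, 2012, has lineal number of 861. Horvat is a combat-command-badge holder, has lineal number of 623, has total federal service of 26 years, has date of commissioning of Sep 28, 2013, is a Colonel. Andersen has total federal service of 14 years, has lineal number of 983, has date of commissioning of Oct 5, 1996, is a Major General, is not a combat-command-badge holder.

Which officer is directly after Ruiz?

By grade: Castillo (Lieutenant General); then Andersen (Major General); then Marchetti (Brigadier); then Horvat and Nakamura (Colonel); then Ferreira, Farouk and Ruiz (Lieutenant Colonel); then Drummond and Espinoza (Major).
Horvat and Nakamura both have total federal service 26 years, so the next rule applies.
Horvat and Nakamura both have date of commissioning Sep 28, 2013, so the next rule applies.
Among Horvat and Nakamura, by lineal number (higher first): Horvat (623) before Nakamura (541).
Ferreira, Farouk and Ruiz all have total federal service 17 years, so the next rule applies.
Ferreira, Farouk and Ruiz all have date of commissioning Apr 17, 1999, so the next rule applies.
Among Ferreira, Farouk and Ruiz, by lineal number (higher first): Ferreira (655) before Farouk (298) before Ruiz (236).
Drummond and Espinoza both have total federal service 24 years, so the next rule applies.
Drummond and Espinoza both have date of commissioning Sep 12, 2011, so the next rule applies.
Among Drummond and Espinoza, by lineal number (higher first): Drummond (688) before Espinoza (649).
Order: Castillo, Andersen, Marchetti, Horvat, Nakamura, Ferreira, Farouk, Ruiz, Drummond, Espinoza.

Drummond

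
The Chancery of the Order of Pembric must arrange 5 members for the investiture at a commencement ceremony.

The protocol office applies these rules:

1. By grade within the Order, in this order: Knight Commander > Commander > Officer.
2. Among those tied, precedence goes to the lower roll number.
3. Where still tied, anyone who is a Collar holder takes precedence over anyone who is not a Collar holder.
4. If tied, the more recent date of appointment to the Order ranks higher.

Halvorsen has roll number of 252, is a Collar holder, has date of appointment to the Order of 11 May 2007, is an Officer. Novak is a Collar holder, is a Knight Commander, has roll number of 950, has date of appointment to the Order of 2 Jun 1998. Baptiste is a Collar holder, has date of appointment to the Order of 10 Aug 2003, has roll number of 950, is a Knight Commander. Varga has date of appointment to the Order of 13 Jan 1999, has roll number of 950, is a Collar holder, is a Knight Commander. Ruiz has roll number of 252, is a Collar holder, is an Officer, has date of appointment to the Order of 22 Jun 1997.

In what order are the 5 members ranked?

By grade within the Order: Baptiste, Varga and Novak (Knight Commander); then Halvorsen and Ruiz (Officer).
Baptiste, Varga and Novak all have roll number 950, so the next rule applies.
Baptiste, Varga and Novak are each a Collar holder, so the next rule applies.
Among Baptiste, Varga and Novak, by date of appointment to the Order (later first): Baptiste (10 Aug 2003) before Varga (13 Jan 1999) before Novak (2 Jun 1998).
Halvorsen and Ruiz both have roll number 252, so the next rule applies.
Halvorsen and Ruiz are each a Collar holder, so the next rule applies.
Among Halvorsen and Ruiz, by date of appointment to the Order (later first): Halvorsen (11 May 2007) before Ruiz (22 Jun 1997).
Full order: Baptiste, Varga, Novak, Halvorsen, Ruiz.

Baptiste, Varga, Novak, Halvorsen, Ruiz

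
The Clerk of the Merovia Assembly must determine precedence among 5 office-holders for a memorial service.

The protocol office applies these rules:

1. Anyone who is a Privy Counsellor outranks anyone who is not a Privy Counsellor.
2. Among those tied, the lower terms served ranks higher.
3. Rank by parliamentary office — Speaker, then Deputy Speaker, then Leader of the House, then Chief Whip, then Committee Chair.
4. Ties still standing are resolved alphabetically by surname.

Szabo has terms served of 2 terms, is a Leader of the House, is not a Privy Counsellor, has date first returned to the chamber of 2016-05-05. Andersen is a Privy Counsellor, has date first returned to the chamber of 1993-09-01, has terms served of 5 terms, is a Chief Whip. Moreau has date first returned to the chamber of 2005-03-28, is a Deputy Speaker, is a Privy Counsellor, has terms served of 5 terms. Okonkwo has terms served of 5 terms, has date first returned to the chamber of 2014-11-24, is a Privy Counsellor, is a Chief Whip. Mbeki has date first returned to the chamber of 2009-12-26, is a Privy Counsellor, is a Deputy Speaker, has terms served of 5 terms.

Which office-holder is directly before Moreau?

By the first rule: Mbeki, Moreau, Andersen and Okonkwo (each a Privy Counsellor); then Szabo (not a Privy Counsellor).
Mbeki, Moreau, Andersen and Okonkwo all have terms served 5 terms, so the next rule applies.
Among Mbeki, Moreau, Andersen and Okonkwo, by parliamentary office: Mbeki and Moreau (Deputy Speaker) before Andersen and Okonkwo (Chief Whip).
Among Mbeki and Moreau, alphabetically by surname: Mbeki before Moreau.
Among Andersen and Okonkwo, alphabetically by surname: Andersen before Okonkwo.
Order: Mbeki, Moreau, Andersen, Okonkwo, Szabo.

Mbeki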